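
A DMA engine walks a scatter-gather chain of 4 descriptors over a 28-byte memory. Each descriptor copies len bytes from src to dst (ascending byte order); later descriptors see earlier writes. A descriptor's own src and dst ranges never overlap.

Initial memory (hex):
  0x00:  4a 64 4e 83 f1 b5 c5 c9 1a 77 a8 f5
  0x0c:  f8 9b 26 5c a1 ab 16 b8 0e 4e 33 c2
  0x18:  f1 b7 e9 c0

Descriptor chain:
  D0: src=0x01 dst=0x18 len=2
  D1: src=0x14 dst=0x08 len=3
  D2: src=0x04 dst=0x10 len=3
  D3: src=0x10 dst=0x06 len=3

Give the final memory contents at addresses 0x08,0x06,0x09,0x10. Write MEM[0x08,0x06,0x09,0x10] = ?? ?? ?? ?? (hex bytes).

  after D0: wrote 2B at 0x18 = 644e
  after D1: wrote 3B at 0x08 = 0e4e33
  after D2: wrote 3B at 0x10 = f1b5c5
  after D3: wrote 3B at 0x06 = f1b5c5
query mem[0x08]=0xc5, mem[0x06]=0xf1, mem[0x09]=0x4e, mem[0x10]=0xf1

MEM[0x08,0x06,0x09,0x10] = c5 f1 4e f1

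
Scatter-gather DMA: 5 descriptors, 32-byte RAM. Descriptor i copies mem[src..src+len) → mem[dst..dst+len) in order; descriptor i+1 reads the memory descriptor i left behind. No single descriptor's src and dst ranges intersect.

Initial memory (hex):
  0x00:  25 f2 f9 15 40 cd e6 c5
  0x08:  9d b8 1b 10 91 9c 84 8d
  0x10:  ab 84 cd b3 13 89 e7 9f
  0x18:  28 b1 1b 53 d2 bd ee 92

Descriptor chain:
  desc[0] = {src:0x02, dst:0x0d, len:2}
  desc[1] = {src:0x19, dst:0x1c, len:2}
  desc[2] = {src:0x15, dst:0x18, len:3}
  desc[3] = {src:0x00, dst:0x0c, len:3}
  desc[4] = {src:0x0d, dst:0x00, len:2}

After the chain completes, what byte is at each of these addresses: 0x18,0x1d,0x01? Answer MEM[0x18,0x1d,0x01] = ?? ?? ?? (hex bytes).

MEM[0x18,0x1d,0x01] = 89 1b f9

[0] 0x02->0x0d len=2 : f9 15
[1] 0x19->0x1c len=2 : b1 1b
[2] 0x15->0x18 len=3 : 89 e7 9f
[3] 0x00->0x0c len=3 : 25 f2 f9
[4] 0x0d->0x00 len=2 : f2 f9
query mem[0x18]=0x89, mem[0x1d]=0x1b, mem[0x01]=0xf9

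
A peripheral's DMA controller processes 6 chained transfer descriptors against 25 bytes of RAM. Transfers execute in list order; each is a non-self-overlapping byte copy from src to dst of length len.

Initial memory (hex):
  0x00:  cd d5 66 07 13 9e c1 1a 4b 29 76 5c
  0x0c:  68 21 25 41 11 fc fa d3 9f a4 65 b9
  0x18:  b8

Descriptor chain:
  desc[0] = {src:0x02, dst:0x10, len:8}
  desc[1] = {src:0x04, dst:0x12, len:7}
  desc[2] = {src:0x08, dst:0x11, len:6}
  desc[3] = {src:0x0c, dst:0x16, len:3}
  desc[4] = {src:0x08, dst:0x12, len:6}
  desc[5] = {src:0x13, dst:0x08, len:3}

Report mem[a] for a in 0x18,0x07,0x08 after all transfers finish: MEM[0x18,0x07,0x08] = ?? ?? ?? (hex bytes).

[0] 0x02->0x10 len=8 : 66 07 13 9e c1 1a 4b 29
[1] 0x04->0x12 len=7 : 13 9e c1 1a 4b 29 76
[2] 0x08->0x11 len=6 : 4b 29 76 5c 68 21
[3] 0x0c->0x16 len=3 : 68 21 25
[4] 0x08->0x12 len=6 : 4b 29 76 5c 68 21
[5] 0x13->0x08 len=3 : 29 76 5c
query mem[0x18]=0x25, mem[0x07]=0x1a, mem[0x08]=0x29

MEM[0x18,0x07,0x08] = 25 1a 29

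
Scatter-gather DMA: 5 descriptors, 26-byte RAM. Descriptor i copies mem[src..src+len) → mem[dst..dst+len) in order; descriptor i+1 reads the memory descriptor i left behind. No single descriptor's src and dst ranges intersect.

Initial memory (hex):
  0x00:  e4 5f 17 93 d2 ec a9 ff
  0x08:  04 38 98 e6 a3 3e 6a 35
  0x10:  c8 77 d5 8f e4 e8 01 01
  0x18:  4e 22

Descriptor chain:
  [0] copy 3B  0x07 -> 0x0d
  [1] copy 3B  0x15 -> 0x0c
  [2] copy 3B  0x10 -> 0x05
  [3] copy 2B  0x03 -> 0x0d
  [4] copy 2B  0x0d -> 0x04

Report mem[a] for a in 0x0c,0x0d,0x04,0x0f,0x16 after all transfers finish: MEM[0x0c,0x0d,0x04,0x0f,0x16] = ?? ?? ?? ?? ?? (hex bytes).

MEM[0x0c,0x0d,0x04,0x0f,0x16] = e8 93 93 38 01

#0 dst[0x0d+3] := {0xff,0x04,0x38}
#1 dst[0x0c+3] := {0xe8,0x01,0x01}
#2 dst[0x05+3] := {0xc8,0x77,0xd5}
#3 dst[0x0d+2] := {0x93,0xd2}
#4 dst[0x04+2] := {0x93,0xd2}
query mem[0x0c]=0xe8, mem[0x0d]=0x93, mem[0x04]=0x93, mem[0x0f]=0x38, mem[0x16]=0x01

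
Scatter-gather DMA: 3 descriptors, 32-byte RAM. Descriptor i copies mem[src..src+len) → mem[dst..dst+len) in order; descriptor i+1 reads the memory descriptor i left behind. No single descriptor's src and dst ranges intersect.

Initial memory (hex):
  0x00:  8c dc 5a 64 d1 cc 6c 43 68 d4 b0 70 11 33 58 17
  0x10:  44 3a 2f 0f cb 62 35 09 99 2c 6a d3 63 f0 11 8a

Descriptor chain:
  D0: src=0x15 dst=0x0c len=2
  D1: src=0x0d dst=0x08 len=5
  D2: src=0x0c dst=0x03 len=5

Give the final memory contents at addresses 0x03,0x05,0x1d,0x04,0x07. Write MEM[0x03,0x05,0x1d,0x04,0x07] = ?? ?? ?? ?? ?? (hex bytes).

#0 dst[0x0c+2] := {0x62,0x35}
#1 dst[0x08+5] := {0x35,0x58,0x17,0x44,0x3a}
#2 dst[0x03+5] := {0x3a,0x35,0x58,0x17,0x44}
query mem[0x03]=0x3a, mem[0x05]=0x58, mem[0x1d]=0xf0, mem[0x04]=0x35, mem[0x07]=0x44

MEM[0x03,0x05,0x1d,0x04,0x07] = 3a 58 f0 35 44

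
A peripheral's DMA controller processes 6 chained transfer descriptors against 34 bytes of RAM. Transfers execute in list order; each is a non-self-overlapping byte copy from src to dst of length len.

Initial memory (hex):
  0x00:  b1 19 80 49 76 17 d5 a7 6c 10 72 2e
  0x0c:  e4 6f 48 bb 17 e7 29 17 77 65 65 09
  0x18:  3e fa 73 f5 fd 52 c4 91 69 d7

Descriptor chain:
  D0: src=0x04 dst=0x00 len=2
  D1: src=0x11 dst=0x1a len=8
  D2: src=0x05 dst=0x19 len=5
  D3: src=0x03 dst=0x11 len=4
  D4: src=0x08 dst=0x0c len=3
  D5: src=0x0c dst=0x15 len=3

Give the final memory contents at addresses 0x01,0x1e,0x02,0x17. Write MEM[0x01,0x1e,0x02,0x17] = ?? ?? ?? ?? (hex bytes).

MEM[0x01,0x1e,0x02,0x17] = 17 65 80 72

[0] 0x04->0x00 len=2 : 76 17
[1] 0x11->0x1a len=8 : e7 29 17 77 65 65 09 3e
[2] 0x05->0x19 len=5 : 17 d5 a7 6c 10
[3] 0x03->0x11 len=4 : 49 76 17 d5
[4] 0x08->0x0c len=3 : 6c 10 72
[5] 0x0c->0x15 len=3 : 6c 10 72
query mem[0x01]=0x17, mem[0x1e]=0x65, mem[0x02]=0x80, mem[0x17]=0x72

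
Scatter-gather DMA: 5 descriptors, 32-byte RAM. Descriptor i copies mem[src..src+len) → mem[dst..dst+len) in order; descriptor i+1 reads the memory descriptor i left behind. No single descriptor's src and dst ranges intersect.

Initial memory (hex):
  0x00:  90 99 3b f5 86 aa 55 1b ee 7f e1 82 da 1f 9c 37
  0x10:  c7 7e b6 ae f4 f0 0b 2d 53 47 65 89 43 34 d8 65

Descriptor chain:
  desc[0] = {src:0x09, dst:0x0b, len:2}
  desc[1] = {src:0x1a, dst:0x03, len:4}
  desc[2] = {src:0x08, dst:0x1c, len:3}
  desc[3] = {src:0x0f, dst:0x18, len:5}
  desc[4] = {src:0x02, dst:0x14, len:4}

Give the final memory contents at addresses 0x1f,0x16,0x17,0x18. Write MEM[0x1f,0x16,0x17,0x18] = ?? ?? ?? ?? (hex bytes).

[0] 0x09->0x0b len=2 : 7f e1
[1] 0x1a->0x03 len=4 : 65 89 43 34
[2] 0x08->0x1c len=3 : ee 7f e1
[3] 0x0f->0x18 len=5 : 37 c7 7e b6 ae
[4] 0x02->0x14 len=4 : 3b 65 89 43
query mem[0x1f]=0x65, mem[0x16]=0x89, mem[0x17]=0x43, mem[0x18]=0x37

MEM[0x1f,0x16,0x17,0x18] = 65 89 43 37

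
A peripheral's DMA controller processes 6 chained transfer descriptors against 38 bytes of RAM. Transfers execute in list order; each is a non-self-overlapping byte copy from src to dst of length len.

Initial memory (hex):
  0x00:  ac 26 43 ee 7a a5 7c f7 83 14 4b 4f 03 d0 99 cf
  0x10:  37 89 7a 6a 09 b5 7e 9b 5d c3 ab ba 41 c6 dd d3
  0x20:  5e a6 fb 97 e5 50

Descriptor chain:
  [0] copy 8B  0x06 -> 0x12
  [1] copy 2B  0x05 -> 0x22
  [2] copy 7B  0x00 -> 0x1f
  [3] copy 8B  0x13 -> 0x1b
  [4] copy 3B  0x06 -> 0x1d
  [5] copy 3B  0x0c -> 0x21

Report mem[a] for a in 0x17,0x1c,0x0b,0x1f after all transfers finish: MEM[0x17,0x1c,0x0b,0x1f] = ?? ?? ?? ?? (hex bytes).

#0 dst[0x12+8] := {0x7c,0xf7,0x83,0x14,0x4b,0x4f,0x03,0xd0}
#1 dst[0x22+2] := {0xa5,0x7c}
#2 dst[0x1f+7] := {0xac,0x26,0x43,0xee,0x7a,0xa5,0x7c}
#3 dst[0x1b+8] := {0xf7,0x83,0x14,0x4b,0x4f,0x03,0xd0,0xab}
#4 dst[0x1d+3] := {0x7c,0xf7,0x83}
#5 dst[0x21+3] := {0x03,0xd0,0x99}
query mem[0x17]=0x4f, mem[0x1c]=0x83, mem[0x0b]=0x4f, mem[0x1f]=0x83

MEM[0x17,0x1c,0x0b,0x1f] = 4f 83 4f 83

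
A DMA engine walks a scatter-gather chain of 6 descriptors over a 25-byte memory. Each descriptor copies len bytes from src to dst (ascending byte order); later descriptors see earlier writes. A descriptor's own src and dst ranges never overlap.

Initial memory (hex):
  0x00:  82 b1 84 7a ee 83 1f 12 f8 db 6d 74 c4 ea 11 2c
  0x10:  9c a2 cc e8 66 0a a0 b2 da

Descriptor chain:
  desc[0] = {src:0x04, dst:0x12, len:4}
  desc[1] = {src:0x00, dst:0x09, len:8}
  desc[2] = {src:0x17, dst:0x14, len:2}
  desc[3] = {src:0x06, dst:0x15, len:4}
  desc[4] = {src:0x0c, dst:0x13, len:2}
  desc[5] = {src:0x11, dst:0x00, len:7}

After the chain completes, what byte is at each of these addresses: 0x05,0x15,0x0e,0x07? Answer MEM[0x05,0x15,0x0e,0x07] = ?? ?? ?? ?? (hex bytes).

MEM[0x05,0x15,0x0e,0x07] = 12 1f 83 12

[0] 0x04->0x12 len=4 : ee 83 1f 12
[1] 0x00->0x09 len=8 : 82 b1 84 7a ee 83 1f 12
[2] 0x17->0x14 len=2 : b2 da
[3] 0x06->0x15 len=4 : 1f 12 f8 82
[4] 0x0c->0x13 len=2 : 7a ee
[5] 0x11->0x00 len=7 : a2 ee 7a ee 1f 12 f8
query mem[0x05]=0x12, mem[0x15]=0x1f, mem[0x0e]=0x83, mem[0x07]=0x12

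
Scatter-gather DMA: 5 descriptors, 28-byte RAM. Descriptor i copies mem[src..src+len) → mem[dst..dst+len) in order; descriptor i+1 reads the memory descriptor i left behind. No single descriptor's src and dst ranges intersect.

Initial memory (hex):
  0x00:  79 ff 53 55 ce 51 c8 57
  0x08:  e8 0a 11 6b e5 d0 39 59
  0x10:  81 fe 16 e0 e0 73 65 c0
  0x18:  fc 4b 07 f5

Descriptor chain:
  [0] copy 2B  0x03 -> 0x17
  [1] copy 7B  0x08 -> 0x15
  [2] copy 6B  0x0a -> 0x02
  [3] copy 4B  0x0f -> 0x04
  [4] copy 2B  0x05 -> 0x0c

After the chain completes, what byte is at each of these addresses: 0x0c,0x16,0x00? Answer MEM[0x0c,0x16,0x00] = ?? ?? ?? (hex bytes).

#0 dst[0x17+2] := {0x55,0xce}
#1 dst[0x15+7] := {0xe8,0x0a,0x11,0x6b,0xe5,0xd0,0x39}
#2 dst[0x02+6] := {0x11,0x6b,0xe5,0xd0,0x39,0x59}
#3 dst[0x04+4] := {0x59,0x81,0xfe,0x16}
#4 dst[0x0c+2] := {0x81,0xfe}
query mem[0x0c]=0x81, mem[0x16]=0x0a, mem[0x00]=0x79

MEM[0x0c,0x16,0x00] = 81 0a 79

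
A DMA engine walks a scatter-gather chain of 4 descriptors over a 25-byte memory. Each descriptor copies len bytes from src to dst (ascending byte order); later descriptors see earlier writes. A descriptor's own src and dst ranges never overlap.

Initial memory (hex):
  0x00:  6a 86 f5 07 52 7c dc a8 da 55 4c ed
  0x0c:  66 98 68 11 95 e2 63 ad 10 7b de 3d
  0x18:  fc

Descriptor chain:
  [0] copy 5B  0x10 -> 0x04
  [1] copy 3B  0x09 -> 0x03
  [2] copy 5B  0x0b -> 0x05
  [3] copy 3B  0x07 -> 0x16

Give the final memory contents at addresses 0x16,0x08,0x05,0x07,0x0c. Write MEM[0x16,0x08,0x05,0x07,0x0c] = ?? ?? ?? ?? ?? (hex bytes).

MEM[0x16,0x08,0x05,0x07,0x0c] = 98 68 ed 98 66

[0] 0x10->0x04 len=5 : 95 e2 63 ad 10
[1] 0x09->0x03 len=3 : 55 4c ed
[2] 0x0b->0x05 len=5 : ed 66 98 68 11
[3] 0x07->0x16 len=3 : 98 68 11
query mem[0x16]=0x98, mem[0x08]=0x68, mem[0x05]=0xed, mem[0x07]=0x98, mem[0x0c]=0x66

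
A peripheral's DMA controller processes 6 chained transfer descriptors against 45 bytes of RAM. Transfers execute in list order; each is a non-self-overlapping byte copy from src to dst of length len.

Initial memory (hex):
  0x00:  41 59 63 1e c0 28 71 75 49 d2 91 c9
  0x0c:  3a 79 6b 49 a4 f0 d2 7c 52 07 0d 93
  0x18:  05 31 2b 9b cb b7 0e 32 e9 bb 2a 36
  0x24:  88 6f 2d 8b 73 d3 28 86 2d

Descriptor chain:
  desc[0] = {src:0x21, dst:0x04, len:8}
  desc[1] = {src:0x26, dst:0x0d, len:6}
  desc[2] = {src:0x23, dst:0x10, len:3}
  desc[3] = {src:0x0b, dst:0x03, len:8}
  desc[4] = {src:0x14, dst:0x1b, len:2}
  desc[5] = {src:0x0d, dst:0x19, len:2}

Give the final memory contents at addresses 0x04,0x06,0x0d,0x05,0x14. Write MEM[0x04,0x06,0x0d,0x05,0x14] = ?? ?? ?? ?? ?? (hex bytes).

D0: mem[0x04..0x0b] <- [bb 2a 36 88 6f 2d 8b 73]
D1: mem[0x0d..0x12] <- [2d 8b 73 d3 28 86]
D2: mem[0x10..0x12] <- [36 88 6f]
D3: mem[0x03..0x0a] <- [73 3a 2d 8b 73 36 88 6f]
D4: mem[0x1b..0x1c] <- [52 07]
D5: mem[0x19..0x1a] <- [2d 8b]
query mem[0x04]=0x3a, mem[0x06]=0x8b, mem[0x0d]=0x2d, mem[0x05]=0x2d, mem[0x14]=0x52

MEM[0x04,0x06,0x0d,0x05,0x14] = 3a 8b 2d 2d 52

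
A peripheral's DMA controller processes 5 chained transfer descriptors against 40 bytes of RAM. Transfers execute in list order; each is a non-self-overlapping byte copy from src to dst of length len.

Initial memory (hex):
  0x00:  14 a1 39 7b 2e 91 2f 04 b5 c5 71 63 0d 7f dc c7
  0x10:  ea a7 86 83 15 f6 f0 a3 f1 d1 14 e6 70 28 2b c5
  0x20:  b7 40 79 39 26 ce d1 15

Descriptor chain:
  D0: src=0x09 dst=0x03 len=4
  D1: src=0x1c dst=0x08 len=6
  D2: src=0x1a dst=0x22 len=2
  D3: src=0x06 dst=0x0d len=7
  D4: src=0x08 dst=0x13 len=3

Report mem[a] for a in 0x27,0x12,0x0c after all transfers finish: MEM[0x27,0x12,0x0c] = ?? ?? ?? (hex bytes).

D0: mem[0x03..0x06] <- [c5 71 63 0d]
D1: mem[0x08..0x0d] <- [70 28 2b c5 b7 40]
D2: mem[0x22..0x23] <- [14 e6]
D3: mem[0x0d..0x13] <- [0d 04 70 28 2b c5 b7]
D4: mem[0x13..0x15] <- [70 28 2b]
query mem[0x27]=0x15, mem[0x12]=0xc5, mem[0x0c]=0xb7

MEM[0x27,0x12,0x0c] = 15 c5 b7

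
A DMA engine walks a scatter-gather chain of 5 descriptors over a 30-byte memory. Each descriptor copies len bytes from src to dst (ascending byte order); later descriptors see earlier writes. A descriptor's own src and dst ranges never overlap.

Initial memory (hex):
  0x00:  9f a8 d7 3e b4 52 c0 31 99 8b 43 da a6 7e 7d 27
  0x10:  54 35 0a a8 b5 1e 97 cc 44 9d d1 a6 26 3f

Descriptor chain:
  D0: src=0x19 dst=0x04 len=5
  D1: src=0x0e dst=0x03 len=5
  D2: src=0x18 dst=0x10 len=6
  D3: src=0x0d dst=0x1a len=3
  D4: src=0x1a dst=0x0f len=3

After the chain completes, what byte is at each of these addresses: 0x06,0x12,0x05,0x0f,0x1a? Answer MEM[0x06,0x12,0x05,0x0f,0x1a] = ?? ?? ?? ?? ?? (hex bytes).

MEM[0x06,0x12,0x05,0x0f,0x1a] = 35 d1 54 7e 7e

D0: mem[0x04..0x08] <- [9d d1 a6 26 3f]
D1: mem[0x03..0x07] <- [7d 27 54 35 0a]
D2: mem[0x10..0x15] <- [44 9d d1 a6 26 3f]
D3: mem[0x1a..0x1c] <- [7e 7d 27]
D4: mem[0x0f..0x11] <- [7e 7d 27]
query mem[0x06]=0x35, mem[0x12]=0xd1, mem[0x05]=0x54, mem[0x0f]=0x7e, mem[0x1a]=0x7e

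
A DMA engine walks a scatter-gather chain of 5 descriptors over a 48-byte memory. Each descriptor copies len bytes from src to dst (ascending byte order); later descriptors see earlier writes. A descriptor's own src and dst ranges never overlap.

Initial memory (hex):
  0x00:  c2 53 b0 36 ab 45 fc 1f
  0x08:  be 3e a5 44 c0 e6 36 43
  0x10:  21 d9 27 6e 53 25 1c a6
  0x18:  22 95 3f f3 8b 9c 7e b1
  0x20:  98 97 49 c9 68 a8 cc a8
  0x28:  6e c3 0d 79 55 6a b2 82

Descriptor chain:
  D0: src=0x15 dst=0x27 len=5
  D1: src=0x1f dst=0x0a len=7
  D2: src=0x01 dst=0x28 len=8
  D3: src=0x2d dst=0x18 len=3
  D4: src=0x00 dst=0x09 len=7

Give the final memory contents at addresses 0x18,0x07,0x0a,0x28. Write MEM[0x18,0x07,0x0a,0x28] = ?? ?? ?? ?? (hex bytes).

  after D0: wrote 5B at 0x27 = 251ca62295
  after D1: wrote 7B at 0x0a = b1989749c968a8
  after D2: wrote 8B at 0x28 = 53b036ab45fc1fbe
  after D3: wrote 3B at 0x18 = fc1fbe
  after D4: wrote 7B at 0x09 = c253b036ab45fc
query mem[0x18]=0xfc, mem[0x07]=0x1f, mem[0x0a]=0x53, mem[0x28]=0x53

MEM[0x18,0x07,0x0a,0x28] = fc 1f 53 53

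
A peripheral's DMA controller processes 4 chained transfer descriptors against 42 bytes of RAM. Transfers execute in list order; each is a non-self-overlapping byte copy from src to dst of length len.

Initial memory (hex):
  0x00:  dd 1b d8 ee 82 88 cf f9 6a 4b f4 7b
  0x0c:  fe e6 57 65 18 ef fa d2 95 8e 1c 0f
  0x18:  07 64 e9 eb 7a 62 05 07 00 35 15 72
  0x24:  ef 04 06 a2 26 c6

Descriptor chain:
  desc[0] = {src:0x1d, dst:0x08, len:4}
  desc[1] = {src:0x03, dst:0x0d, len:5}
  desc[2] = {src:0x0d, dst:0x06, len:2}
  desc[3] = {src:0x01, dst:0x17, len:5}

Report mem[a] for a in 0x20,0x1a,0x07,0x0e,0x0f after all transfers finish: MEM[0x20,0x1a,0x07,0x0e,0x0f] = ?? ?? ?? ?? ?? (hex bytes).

D0: mem[0x08..0x0b] <- [62 05 07 00]
D1: mem[0x0d..0x11] <- [ee 82 88 cf f9]
D2: mem[0x06..0x07] <- [ee 82]
D3: mem[0x17..0x1b] <- [1b d8 ee 82 88]
query mem[0x20]=0x00, mem[0x1a]=0x82, mem[0x07]=0x82, mem[0x0e]=0x82, mem[0x0f]=0x88

MEM[0x20,0x1a,0x07,0x0e,0x0f] = 00 82 82 82 88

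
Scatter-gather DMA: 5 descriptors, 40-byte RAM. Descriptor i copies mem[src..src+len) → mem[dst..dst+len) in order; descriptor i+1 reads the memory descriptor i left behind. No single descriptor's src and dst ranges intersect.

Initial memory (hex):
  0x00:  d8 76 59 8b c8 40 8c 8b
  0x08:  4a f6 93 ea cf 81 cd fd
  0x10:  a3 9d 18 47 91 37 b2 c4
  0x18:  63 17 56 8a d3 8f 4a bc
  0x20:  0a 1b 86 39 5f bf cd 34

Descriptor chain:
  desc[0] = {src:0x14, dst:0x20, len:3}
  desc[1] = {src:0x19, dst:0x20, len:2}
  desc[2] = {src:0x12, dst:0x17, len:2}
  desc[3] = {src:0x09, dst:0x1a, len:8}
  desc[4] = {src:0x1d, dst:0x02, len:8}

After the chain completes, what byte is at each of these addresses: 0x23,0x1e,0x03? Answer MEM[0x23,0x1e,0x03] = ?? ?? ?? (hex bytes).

#0 dst[0x20+3] := {0x91,0x37,0xb2}
#1 dst[0x20+2] := {0x17,0x56}
#2 dst[0x17+2] := {0x18,0x47}
#3 dst[0x1a+8] := {0xf6,0x93,0xea,0xcf,0x81,0xcd,0xfd,0xa3}
#4 dst[0x02+8] := {0xcf,0x81,0xcd,0xfd,0xa3,0xb2,0x39,0x5f}
query mem[0x23]=0x39, mem[0x1e]=0x81, mem[0x03]=0x81

MEM[0x23,0x1e,0x03] = 39 81 81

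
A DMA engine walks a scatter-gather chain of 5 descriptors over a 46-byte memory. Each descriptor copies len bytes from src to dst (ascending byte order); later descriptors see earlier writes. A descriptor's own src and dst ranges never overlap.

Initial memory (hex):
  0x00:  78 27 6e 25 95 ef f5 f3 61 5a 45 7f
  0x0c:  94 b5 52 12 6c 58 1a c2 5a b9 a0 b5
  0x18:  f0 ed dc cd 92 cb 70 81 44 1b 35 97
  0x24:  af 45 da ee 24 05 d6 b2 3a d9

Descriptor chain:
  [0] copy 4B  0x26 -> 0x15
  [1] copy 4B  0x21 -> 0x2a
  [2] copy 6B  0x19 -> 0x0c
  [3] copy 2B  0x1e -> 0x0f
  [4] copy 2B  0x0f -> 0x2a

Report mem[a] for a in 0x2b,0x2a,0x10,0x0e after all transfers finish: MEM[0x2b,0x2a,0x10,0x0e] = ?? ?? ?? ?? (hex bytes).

MEM[0x2b,0x2a,0x10,0x0e] = 81 70 81 cd

#0 dst[0x15+4] := {0xda,0xee,0x24,0x05}
#1 dst[0x2a+4] := {0x1b,0x35,0x97,0xaf}
#2 dst[0x0c+6] := {0xed,0xdc,0xcd,0x92,0xcb,0x70}
#3 dst[0x0f+2] := {0x70,0x81}
#4 dst[0x2a+2] := {0x70,0x81}
query mem[0x2b]=0x81, mem[0x2a]=0x70, mem[0x10]=0x81, mem[0x0e]=0xcd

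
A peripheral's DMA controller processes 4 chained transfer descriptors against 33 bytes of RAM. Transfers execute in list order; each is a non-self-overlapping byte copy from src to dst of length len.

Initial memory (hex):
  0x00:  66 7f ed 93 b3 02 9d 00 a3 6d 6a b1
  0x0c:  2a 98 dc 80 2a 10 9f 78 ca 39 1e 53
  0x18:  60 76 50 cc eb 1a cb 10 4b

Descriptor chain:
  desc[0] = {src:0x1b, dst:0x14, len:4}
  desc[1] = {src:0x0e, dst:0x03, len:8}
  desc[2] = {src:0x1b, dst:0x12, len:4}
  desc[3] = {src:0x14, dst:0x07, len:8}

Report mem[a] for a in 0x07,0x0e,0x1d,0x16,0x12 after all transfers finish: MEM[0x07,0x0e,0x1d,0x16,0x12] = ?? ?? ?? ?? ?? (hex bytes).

MEM[0x07,0x0e,0x1d,0x16,0x12] = 1a cc 1a 1a cc

D0: mem[0x14..0x17] <- [cc eb 1a cb]
D1: mem[0x03..0x0a] <- [dc 80 2a 10 9f 78 cc eb]
D2: mem[0x12..0x15] <- [cc eb 1a cb]
D3: mem[0x07..0x0e] <- [1a cb 1a cb 60 76 50 cc]
query mem[0x07]=0x1a, mem[0x0e]=0xcc, mem[0x1d]=0x1a, mem[0x16]=0x1a, mem[0x12]=0xcc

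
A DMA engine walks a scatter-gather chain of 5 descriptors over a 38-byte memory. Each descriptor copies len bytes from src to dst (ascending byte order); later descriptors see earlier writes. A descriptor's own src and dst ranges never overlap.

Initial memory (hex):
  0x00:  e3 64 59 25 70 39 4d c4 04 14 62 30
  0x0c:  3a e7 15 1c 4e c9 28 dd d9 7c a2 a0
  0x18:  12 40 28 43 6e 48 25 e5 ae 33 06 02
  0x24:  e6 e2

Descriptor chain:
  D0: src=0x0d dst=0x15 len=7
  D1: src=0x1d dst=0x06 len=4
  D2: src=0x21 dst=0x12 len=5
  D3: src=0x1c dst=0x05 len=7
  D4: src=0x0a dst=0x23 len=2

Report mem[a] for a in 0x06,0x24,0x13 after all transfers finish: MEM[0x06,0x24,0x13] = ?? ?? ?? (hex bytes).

MEM[0x06,0x24,0x13] = 48 06 06

  after D0: wrote 7B at 0x15 = e7151c4ec928dd
  after D1: wrote 4B at 0x06 = 4825e5ae
  after D2: wrote 5B at 0x12 = 330602e6e2
  after D3: wrote 7B at 0x05 = 6e4825e5ae3306
  after D4: wrote 2B at 0x23 = 3306
query mem[0x06]=0x48, mem[0x24]=0x06, mem[0x13]=0x06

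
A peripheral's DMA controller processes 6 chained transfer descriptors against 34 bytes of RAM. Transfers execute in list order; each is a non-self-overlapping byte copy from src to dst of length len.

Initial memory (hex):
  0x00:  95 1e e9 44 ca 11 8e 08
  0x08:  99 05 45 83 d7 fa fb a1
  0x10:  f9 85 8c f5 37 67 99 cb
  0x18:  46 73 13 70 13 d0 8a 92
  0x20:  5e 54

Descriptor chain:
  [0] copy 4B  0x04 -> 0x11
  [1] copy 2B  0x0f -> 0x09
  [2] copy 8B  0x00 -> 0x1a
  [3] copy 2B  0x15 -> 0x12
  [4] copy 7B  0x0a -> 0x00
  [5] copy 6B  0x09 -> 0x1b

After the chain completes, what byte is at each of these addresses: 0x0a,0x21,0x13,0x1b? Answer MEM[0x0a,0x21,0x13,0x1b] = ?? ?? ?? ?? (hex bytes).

MEM[0x0a,0x21,0x13,0x1b] = f9 08 99 a1

D0: mem[0x11..0x14] <- [ca 11 8e 08]
D1: mem[0x09..0x0a] <- [a1 f9]
D2: mem[0x1a..0x21] <- [95 1e e9 44 ca 11 8e 08]
D3: mem[0x12..0x13] <- [67 99]
D4: mem[0x00..0x06] <- [f9 83 d7 fa fb a1 f9]
D5: mem[0x1b..0x20] <- [a1 f9 83 d7 fa fb]
query mem[0x0a]=0xf9, mem[0x21]=0x08, mem[0x13]=0x99, mem[0x1b]=0xa1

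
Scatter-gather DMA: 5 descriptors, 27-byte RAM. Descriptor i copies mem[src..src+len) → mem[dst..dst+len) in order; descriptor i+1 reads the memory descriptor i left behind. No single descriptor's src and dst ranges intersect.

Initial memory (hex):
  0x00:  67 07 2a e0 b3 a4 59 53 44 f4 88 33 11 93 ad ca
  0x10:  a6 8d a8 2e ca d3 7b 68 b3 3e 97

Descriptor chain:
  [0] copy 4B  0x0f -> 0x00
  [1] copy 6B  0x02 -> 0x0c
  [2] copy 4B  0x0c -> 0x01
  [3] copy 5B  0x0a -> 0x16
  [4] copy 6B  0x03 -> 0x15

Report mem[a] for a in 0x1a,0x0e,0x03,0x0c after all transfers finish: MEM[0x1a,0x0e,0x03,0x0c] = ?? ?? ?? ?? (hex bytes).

MEM[0x1a,0x0e,0x03,0x0c] = 44 b3 b3 8d

[0] 0x0f->0x00 len=4 : ca a6 8d a8
[1] 0x02->0x0c len=6 : 8d a8 b3 a4 59 53
[2] 0x0c->0x01 len=4 : 8d a8 b3 a4
[3] 0x0a->0x16 len=5 : 88 33 8d a8 b3
[4] 0x03->0x15 len=6 : b3 a4 a4 59 53 44
query mem[0x1a]=0x44, mem[0x0e]=0xb3, mem[0x03]=0xb3, mem[0x0c]=0x8d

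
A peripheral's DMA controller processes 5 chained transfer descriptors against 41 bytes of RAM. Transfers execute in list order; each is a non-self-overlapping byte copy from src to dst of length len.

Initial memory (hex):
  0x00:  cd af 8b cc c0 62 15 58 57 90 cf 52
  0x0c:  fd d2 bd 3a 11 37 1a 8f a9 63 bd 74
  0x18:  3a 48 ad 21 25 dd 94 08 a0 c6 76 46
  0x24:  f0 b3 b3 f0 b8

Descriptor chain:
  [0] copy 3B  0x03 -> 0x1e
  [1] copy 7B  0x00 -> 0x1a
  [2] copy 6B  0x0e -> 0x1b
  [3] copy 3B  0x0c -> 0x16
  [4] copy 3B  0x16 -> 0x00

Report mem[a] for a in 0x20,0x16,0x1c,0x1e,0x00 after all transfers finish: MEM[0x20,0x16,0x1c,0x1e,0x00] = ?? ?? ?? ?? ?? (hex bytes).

#0 dst[0x1e+3] := {0xcc,0xc0,0x62}
#1 dst[0x1a+7] := {0xcd,0xaf,0x8b,0xcc,0xc0,0x62,0x15}
#2 dst[0x1b+6] := {0xbd,0x3a,0x11,0x37,0x1a,0x8f}
#3 dst[0x16+3] := {0xfd,0xd2,0xbd}
#4 dst[0x00+3] := {0xfd,0xd2,0xbd}
query mem[0x20]=0x8f, mem[0x16]=0xfd, mem[0x1c]=0x3a, mem[0x1e]=0x37, mem[0x00]=0xfd

MEM[0x20,0x16,0x1c,0x1e,0x00] = 8f fd 3a 37 fd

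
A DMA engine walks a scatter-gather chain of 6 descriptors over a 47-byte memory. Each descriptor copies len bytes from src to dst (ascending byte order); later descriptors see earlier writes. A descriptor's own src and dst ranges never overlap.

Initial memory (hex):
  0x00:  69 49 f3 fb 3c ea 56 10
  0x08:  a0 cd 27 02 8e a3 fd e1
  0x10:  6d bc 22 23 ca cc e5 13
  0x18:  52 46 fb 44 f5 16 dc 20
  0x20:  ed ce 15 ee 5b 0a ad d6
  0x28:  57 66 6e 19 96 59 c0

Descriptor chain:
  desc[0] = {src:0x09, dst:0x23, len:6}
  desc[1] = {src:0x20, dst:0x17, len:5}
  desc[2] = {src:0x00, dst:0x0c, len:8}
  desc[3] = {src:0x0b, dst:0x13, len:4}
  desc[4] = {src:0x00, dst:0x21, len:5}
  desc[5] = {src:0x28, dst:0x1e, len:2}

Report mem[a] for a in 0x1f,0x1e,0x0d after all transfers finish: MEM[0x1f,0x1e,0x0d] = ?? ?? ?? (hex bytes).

MEM[0x1f,0x1e,0x0d] = 66 fd 49

  after D0: wrote 6B at 0x23 = cd27028ea3fd
  after D1: wrote 5B at 0x17 = edce15cd27
  after D2: wrote 8B at 0x0c = 6949f3fb3cea5610
  after D3: wrote 4B at 0x13 = 026949f3
  after D4: wrote 5B at 0x21 = 6949f3fb3c
  after D5: wrote 2B at 0x1e = fd66
query mem[0x1f]=0x66, mem[0x1e]=0xfd, mem[0x0d]=0x49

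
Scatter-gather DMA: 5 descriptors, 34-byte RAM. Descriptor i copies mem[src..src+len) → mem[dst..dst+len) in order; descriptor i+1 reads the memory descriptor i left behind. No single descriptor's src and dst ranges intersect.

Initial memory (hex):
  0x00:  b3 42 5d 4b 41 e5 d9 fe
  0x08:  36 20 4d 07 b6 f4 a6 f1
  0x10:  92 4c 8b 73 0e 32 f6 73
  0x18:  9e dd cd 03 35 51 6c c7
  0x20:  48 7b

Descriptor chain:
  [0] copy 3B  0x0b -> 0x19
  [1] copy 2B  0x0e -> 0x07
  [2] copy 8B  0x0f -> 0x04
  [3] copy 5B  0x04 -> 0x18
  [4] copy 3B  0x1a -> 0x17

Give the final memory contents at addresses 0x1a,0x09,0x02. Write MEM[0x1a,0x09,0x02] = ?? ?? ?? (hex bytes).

MEM[0x1a,0x09,0x02] = 4c 0e 5d

  after D0: wrote 3B at 0x19 = 07b6f4
  after D1: wrote 2B at 0x07 = a6f1
  after D2: wrote 8B at 0x04 = f1924c8b730e32f6
  after D3: wrote 5B at 0x18 = f1924c8b73
  after D4: wrote 3B at 0x17 = 4c8b73
query mem[0x1a]=0x4c, mem[0x09]=0x0e, mem[0x02]=0x5d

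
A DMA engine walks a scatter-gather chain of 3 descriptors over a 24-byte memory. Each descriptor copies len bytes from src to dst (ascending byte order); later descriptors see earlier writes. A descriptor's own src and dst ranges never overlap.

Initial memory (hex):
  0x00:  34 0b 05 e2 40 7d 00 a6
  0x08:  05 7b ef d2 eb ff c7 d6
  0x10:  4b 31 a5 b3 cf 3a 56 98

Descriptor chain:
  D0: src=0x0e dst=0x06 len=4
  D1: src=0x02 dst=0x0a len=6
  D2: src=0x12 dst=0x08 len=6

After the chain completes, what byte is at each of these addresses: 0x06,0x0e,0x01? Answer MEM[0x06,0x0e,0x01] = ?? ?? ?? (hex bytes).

MEM[0x06,0x0e,0x01] = c7 c7 0b

[0] 0x0e->0x06 len=4 : c7 d6 4b 31
[1] 0x02->0x0a len=6 : 05 e2 40 7d c7 d6
[2] 0x12->0x08 len=6 : a5 b3 cf 3a 56 98
query mem[0x06]=0xc7, mem[0x0e]=0xc7, mem[0x01]=0x0b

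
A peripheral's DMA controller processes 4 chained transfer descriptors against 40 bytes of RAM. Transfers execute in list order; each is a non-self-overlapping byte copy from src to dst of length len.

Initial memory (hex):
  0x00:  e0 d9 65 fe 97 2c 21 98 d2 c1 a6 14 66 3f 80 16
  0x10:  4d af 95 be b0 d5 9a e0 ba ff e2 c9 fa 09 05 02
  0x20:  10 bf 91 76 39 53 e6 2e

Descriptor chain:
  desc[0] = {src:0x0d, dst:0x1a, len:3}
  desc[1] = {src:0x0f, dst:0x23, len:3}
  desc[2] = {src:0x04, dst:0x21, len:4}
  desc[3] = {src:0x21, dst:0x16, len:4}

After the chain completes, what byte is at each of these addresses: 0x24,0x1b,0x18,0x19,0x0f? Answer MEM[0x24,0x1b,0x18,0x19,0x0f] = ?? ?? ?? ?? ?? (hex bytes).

#0 dst[0x1a+3] := {0x3f,0x80,0x16}
#1 dst[0x23+3] := {0x16,0x4d,0xaf}
#2 dst[0x21+4] := {0x97,0x2c,0x21,0x98}
#3 dst[0x16+4] := {0x97,0x2c,0x21,0x98}
query mem[0x24]=0x98, mem[0x1b]=0x80, mem[0x18]=0x21, mem[0x19]=0x98, mem[0x0f]=0x16

MEM[0x24,0x1b,0x18,0x19,0x0f] = 98 80 21 98 16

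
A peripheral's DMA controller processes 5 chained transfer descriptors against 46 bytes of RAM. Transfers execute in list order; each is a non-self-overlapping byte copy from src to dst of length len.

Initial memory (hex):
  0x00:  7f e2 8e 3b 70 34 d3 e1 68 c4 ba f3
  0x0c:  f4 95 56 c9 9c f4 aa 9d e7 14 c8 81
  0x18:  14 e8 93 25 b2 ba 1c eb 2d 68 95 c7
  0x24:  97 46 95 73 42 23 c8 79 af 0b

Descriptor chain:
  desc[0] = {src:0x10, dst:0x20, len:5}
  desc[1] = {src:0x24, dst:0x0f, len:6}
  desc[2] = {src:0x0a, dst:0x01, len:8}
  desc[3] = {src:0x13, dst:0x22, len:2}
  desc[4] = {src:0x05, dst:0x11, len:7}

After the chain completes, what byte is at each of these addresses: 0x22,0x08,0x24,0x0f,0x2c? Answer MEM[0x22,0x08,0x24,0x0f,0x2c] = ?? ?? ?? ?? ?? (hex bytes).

#0 dst[0x20+5] := {0x9c,0xf4,0xaa,0x9d,0xe7}
#1 dst[0x0f+6] := {0xe7,0x46,0x95,0x73,0x42,0x23}
#2 dst[0x01+8] := {0xba,0xf3,0xf4,0x95,0x56,0xe7,0x46,0x95}
#3 dst[0x22+2] := {0x42,0x23}
#4 dst[0x11+7] := {0x56,0xe7,0x46,0x95,0xc4,0xba,0xf3}
query mem[0x22]=0x42, mem[0x08]=0x95, mem[0x24]=0xe7, mem[0x0f]=0xe7, mem[0x2c]=0xaf

MEM[0x22,0x08,0x24,0x0f,0x2c] = 42 95 e7 e7 af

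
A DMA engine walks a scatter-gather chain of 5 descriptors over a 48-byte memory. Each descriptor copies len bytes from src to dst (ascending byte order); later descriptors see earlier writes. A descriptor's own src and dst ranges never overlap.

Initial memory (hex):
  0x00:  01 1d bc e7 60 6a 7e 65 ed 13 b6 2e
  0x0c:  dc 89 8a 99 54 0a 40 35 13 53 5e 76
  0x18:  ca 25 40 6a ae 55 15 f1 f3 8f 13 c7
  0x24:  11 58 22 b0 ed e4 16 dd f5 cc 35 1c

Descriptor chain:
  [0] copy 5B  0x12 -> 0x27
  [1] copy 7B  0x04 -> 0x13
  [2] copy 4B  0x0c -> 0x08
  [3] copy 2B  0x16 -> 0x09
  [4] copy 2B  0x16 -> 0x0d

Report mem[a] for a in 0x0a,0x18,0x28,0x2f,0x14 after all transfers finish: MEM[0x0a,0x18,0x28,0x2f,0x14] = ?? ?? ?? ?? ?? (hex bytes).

MEM[0x0a,0x18,0x28,0x2f,0x14] = ed 13 35 1c 6a

#0 dst[0x27+5] := {0x40,0x35,0x13,0x53,0x5e}
#1 dst[0x13+7] := {0x60,0x6a,0x7e,0x65,0xed,0x13,0xb6}
#2 dst[0x08+4] := {0xdc,0x89,0x8a,0x99}
#3 dst[0x09+2] := {0x65,0xed}
#4 dst[0x0d+2] := {0x65,0xed}
query mem[0x0a]=0xed, mem[0x18]=0x13, mem[0x28]=0x35, mem[0x2f]=0x1c, mem[0x14]=0x6a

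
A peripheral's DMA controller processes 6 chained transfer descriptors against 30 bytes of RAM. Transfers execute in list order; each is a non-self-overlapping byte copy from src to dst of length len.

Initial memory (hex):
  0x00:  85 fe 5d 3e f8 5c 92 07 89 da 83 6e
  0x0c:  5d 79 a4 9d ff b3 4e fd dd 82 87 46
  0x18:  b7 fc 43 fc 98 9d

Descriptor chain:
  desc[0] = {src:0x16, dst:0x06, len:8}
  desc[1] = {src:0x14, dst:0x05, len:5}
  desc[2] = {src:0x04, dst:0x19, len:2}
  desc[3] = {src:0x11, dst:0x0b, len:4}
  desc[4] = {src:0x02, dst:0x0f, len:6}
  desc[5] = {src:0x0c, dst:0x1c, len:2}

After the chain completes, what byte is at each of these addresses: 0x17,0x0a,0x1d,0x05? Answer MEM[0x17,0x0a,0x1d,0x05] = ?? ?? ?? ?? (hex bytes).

D0: mem[0x06..0x0d] <- [87 46 b7 fc 43 fc 98 9d]
D1: mem[0x05..0x09] <- [dd 82 87 46 b7]
D2: mem[0x19..0x1a] <- [f8 dd]
D3: mem[0x0b..0x0e] <- [b3 4e fd dd]
D4: mem[0x0f..0x14] <- [5d 3e f8 dd 82 87]
D5: mem[0x1c..0x1d] <- [4e fd]
query mem[0x17]=0x46, mem[0x0a]=0x43, mem[0x1d]=0xfd, mem[0x05]=0xdd

MEM[0x17,0x0a,0x1d,0x05] = 46 43 fd dd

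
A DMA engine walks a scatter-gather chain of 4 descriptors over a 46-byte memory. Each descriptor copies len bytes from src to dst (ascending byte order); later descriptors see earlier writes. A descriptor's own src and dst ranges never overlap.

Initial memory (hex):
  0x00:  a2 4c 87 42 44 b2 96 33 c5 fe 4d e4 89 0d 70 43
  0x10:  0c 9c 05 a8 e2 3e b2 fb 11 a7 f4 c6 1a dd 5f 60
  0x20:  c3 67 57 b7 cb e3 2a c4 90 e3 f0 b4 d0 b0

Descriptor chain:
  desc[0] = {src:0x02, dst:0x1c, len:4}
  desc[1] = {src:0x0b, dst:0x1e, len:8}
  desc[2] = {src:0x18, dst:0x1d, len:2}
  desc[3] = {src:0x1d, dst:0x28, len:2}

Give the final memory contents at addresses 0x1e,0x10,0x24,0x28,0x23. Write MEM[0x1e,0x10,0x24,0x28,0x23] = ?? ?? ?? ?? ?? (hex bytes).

MEM[0x1e,0x10,0x24,0x28,0x23] = a7 0c 9c 11 0c

#0 dst[0x1c+4] := {0x87,0x42,0x44,0xb2}
#1 dst[0x1e+8] := {0xe4,0x89,0x0d,0x70,0x43,0x0c,0x9c,0x05}
#2 dst[0x1d+2] := {0x11,0xa7}
#3 dst[0x28+2] := {0x11,0xa7}
query mem[0x1e]=0xa7, mem[0x10]=0x0c, mem[0x24]=0x9c, mem[0x28]=0x11, mem[0x23]=0x0c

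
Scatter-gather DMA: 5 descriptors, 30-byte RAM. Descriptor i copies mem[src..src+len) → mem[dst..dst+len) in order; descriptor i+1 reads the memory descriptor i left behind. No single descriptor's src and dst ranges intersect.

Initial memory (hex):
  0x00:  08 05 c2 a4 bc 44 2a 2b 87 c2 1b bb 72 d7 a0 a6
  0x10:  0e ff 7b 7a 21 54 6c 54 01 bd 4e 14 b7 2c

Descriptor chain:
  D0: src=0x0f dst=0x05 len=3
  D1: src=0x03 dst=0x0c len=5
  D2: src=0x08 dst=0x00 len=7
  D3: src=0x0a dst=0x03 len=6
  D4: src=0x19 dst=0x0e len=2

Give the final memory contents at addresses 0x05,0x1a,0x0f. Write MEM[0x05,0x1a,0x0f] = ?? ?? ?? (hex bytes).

MEM[0x05,0x1a,0x0f] = a4 4e 4e

  after D0: wrote 3B at 0x05 = a60eff
  after D1: wrote 5B at 0x0c = a4bca60eff
  after D2: wrote 7B at 0x00 = 87c21bbba4bca6
  after D3: wrote 6B at 0x03 = 1bbba4bca60e
  after D4: wrote 2B at 0x0e = bd4e
query mem[0x05]=0xa4, mem[0x1a]=0x4e, mem[0x0f]=0x4e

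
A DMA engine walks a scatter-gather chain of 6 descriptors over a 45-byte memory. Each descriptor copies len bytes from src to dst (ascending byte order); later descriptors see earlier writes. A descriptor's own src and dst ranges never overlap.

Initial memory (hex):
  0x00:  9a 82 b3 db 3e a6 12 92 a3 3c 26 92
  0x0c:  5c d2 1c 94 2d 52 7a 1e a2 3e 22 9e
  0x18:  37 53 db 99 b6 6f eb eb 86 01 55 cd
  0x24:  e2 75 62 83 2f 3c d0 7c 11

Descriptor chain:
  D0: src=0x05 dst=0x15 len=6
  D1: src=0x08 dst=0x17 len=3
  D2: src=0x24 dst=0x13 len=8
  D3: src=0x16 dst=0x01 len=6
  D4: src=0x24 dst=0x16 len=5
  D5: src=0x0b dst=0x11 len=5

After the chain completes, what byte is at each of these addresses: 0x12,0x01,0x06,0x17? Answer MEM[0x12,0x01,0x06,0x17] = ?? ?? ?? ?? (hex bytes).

  after D0: wrote 6B at 0x15 = a61292a33c26
  after D1: wrote 3B at 0x17 = a33c26
  after D2: wrote 8B at 0x13 = e27562832f3cd07c
  after D3: wrote 6B at 0x01 = 832f3cd07c99
  after D4: wrote 5B at 0x16 = e27562832f
  after D5: wrote 5B at 0x11 = 925cd21c94
query mem[0x12]=0x5c, mem[0x01]=0x83, mem[0x06]=0x99, mem[0x17]=0x75

MEM[0x12,0x01,0x06,0x17] = 5c 83 99 75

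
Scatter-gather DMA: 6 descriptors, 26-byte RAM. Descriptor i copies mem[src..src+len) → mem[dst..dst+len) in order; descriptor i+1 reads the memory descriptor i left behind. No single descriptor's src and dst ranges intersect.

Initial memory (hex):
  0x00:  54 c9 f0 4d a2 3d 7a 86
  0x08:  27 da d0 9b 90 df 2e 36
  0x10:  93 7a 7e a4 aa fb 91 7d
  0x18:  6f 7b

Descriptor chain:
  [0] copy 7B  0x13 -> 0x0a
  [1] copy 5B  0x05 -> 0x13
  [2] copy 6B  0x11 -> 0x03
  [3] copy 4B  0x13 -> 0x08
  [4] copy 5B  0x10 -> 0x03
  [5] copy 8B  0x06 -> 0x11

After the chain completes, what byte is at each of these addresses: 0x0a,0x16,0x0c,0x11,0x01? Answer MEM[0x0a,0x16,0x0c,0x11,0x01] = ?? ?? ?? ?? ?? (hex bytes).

[0] 0x13->0x0a len=7 : a4 aa fb 91 7d 6f 7b
[1] 0x05->0x13 len=5 : 3d 7a 86 27 da
[2] 0x11->0x03 len=6 : 7a 7e 3d 7a 86 27
[3] 0x13->0x08 len=4 : 3d 7a 86 27
[4] 0x10->0x03 len=5 : 7b 7a 7e 3d 7a
[5] 0x06->0x11 len=8 : 3d 7a 3d 7a 86 27 fb 91
query mem[0x0a]=0x86, mem[0x16]=0x27, mem[0x0c]=0xfb, mem[0x11]=0x3d, mem[0x01]=0xc9

MEM[0x0a,0x16,0x0c,0x11,0x01] = 86 27 fb 3d c9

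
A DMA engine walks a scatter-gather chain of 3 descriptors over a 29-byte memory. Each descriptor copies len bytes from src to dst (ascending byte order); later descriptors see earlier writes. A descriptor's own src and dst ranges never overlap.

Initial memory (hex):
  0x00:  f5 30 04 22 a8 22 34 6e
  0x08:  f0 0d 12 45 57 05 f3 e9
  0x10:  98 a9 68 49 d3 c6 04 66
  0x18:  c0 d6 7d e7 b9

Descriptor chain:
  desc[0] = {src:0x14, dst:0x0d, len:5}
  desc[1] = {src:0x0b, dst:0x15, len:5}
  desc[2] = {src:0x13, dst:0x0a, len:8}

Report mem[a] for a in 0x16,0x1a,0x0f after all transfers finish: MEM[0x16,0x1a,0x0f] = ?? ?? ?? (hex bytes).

MEM[0x16,0x1a,0x0f] = 57 7d c6

D0: mem[0x0d..0x11] <- [d3 c6 04 66 c0]
D1: mem[0x15..0x19] <- [45 57 d3 c6 04]
D2: mem[0x0a..0x11] <- [49 d3 45 57 d3 c6 04 7d]
query mem[0x16]=0x57, mem[0x1a]=0x7d, mem[0x0f]=0xc6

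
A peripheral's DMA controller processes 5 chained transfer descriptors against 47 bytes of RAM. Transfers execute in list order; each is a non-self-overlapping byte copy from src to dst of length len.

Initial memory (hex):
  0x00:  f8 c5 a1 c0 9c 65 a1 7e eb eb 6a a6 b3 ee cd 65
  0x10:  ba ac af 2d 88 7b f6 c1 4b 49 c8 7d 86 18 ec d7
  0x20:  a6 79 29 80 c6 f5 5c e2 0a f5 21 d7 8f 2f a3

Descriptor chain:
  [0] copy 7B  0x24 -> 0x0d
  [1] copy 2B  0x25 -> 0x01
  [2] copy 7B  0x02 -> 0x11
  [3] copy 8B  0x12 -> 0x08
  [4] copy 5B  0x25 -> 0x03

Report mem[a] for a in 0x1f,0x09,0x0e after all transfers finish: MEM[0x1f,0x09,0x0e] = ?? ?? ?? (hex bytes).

#0 dst[0x0d+7] := {0xc6,0xf5,0x5c,0xe2,0x0a,0xf5,0x21}
#1 dst[0x01+2] := {0xf5,0x5c}
#2 dst[0x11+7] := {0x5c,0xc0,0x9c,0x65,0xa1,0x7e,0xeb}
#3 dst[0x08+8] := {0xc0,0x9c,0x65,0xa1,0x7e,0xeb,0x4b,0x49}
#4 dst[0x03+5] := {0xf5,0x5c,0xe2,0x0a,0xf5}
query mem[0x1f]=0xd7, mem[0x09]=0x9c, mem[0x0e]=0x4b

MEM[0x1f,0x09,0x0e] = d7 9c 4b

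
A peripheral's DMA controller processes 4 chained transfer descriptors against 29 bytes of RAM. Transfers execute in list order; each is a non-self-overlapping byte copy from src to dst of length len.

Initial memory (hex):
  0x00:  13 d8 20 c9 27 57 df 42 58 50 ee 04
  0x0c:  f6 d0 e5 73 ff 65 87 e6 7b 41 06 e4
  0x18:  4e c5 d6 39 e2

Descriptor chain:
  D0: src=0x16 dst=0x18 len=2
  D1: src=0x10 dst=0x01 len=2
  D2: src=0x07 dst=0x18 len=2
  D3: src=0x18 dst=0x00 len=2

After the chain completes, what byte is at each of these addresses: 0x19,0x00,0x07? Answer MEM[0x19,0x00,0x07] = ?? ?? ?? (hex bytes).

MEM[0x19,0x00,0x07] = 58 42 42

#0 dst[0x18+2] := {0x06,0xe4}
#1 dst[0x01+2] := {0xff,0x65}
#2 dst[0x18+2] := {0x42,0x58}
#3 dst[0x00+2] := {0x42,0x58}
query mem[0x19]=0x58, mem[0x00]=0x42, mem[0x07]=0x42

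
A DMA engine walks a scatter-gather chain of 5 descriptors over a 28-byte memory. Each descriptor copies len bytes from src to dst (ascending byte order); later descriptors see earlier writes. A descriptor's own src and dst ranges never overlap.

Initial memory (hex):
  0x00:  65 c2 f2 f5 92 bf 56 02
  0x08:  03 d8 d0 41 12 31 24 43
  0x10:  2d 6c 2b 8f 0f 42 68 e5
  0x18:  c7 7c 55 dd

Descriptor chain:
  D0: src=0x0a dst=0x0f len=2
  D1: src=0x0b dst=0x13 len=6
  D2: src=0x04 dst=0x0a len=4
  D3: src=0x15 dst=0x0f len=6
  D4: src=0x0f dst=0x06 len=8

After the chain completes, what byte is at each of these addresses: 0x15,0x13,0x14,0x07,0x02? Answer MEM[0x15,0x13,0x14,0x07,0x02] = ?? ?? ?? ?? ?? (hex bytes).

MEM[0x15,0x13,0x14,0x07,0x02] = 31 7c 55 24 f2

[0] 0x0a->0x0f len=2 : d0 41
[1] 0x0b->0x13 len=6 : 41 12 31 24 d0 41
[2] 0x04->0x0a len=4 : 92 bf 56 02
[3] 0x15->0x0f len=6 : 31 24 d0 41 7c 55
[4] 0x0f->0x06 len=8 : 31 24 d0 41 7c 55 31 24
query mem[0x15]=0x31, mem[0x13]=0x7c, mem[0x14]=0x55, mem[0x07]=0x24, mem[0x02]=0xf2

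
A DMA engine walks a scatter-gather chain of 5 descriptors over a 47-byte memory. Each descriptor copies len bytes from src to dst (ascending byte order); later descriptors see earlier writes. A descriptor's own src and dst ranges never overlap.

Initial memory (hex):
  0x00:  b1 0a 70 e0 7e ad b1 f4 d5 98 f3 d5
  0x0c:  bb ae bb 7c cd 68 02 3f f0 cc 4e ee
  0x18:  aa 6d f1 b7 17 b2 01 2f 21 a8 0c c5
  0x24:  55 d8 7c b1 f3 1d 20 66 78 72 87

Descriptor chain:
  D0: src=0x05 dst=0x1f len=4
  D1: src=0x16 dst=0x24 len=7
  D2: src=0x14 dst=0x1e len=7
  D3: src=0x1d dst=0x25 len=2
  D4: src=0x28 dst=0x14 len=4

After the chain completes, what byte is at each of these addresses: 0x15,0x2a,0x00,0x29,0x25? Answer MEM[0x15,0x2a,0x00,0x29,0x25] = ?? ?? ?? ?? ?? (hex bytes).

MEM[0x15,0x2a,0x00,0x29,0x25] = b7 17 b1 b7 b2

[0] 0x05->0x1f len=4 : ad b1 f4 d5
[1] 0x16->0x24 len=7 : 4e ee aa 6d f1 b7 17
[2] 0x14->0x1e len=7 : f0 cc 4e ee aa 6d f1
[3] 0x1d->0x25 len=2 : b2 f0
[4] 0x28->0x14 len=4 : f1 b7 17 66
query mem[0x15]=0xb7, mem[0x2a]=0x17, mem[0x00]=0xb1, mem[0x29]=0xb7, mem[0x25]=0xb2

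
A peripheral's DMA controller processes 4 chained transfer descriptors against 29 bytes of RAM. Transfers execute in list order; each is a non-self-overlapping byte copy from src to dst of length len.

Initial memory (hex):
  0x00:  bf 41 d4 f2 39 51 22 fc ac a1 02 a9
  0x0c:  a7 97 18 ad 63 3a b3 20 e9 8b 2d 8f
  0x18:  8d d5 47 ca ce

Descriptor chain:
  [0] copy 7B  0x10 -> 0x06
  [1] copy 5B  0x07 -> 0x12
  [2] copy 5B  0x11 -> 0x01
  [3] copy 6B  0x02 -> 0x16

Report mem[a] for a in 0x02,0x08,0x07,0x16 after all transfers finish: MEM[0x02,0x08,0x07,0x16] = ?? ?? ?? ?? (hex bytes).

  after D0: wrote 7B at 0x06 = 633ab320e98b2d
  after D1: wrote 5B at 0x12 = 3ab320e98b
  after D2: wrote 5B at 0x01 = 3a3ab320e9
  after D3: wrote 6B at 0x16 = 3ab320e9633a
query mem[0x02]=0x3a, mem[0x08]=0xb3, mem[0x07]=0x3a, mem[0x16]=0x3a

MEM[0x02,0x08,0x07,0x16] = 3a b3 3a 3a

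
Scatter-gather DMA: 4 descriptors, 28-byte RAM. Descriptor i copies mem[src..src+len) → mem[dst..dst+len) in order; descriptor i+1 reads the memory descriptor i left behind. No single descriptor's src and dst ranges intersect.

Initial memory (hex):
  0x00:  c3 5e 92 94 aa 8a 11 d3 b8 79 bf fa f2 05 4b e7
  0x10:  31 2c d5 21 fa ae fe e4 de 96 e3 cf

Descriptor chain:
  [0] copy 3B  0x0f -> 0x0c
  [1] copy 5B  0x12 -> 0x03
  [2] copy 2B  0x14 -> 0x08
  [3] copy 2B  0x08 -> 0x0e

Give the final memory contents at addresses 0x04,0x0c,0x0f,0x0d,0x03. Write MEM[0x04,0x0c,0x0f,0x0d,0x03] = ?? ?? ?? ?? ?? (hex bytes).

MEM[0x04,0x0c,0x0f,0x0d,0x03] = 21 e7 ae 31 d5

D0: mem[0x0c..0x0e] <- [e7 31 2c]
D1: mem[0x03..0x07] <- [d5 21 fa ae fe]
D2: mem[0x08..0x09] <- [fa ae]
D3: mem[0x0e..0x0f] <- [fa ae]
query mem[0x04]=0x21, mem[0x0c]=0xe7, mem[0x0f]=0xae, mem[0x0d]=0x31, mem[0x03]=0xd5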